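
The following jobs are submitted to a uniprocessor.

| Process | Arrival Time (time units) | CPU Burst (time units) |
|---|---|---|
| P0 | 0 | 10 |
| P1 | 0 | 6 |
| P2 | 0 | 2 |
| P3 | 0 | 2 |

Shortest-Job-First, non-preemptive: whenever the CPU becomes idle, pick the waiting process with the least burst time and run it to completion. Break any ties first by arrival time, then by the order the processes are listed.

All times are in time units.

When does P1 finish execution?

10

Timeline: | P2 0-2 | P3 2-4 | P1 4-10 | P0 10-20 |
Completion: P0=20  P1=10  P2=2  P3=4
Turnaround (C−A): P0=20  P1=10  P2=2  P3=4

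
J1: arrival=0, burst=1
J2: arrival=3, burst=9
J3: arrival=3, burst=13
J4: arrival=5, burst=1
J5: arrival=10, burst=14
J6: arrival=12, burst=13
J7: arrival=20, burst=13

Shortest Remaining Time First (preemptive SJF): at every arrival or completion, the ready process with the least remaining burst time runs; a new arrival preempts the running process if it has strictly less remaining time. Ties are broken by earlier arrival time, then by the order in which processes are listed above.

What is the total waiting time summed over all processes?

86

Timeline: | J1 0-1 | idle 1-3 | J2 3-5 | J4 5-6 | J2 6-13 | J3 13-26 | J6 26-39 | J7 39-52 | J5 52-66 |
Completion: J1=1  J2=13  J3=26  J4=6  J5=66  J6=39  J7=52
Turnaround (C−A): J1=1  J2=10  J3=23  J4=1  J5=56  J6=27  J7=32
Waiting = turnaround − burst: J1=0, J2=1, J3=10, J4=0, J5=42, J6=14, J7=19
Total waiting = 0 + 1 + 10 + 0 + 42 + 14 + 19 = 86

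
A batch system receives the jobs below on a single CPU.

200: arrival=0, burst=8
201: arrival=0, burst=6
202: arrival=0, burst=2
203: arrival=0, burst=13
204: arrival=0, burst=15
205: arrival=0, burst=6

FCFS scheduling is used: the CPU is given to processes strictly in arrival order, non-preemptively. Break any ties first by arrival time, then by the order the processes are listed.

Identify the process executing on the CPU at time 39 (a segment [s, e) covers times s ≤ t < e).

204

Timeline: | 200 0-8 | 201 8-14 | 202 14-16 | 203 16-29 | 204 29-44 | 205 44-50 |
Completion: 200=8  201=14  202=16  203=29  204=44  205=50
Turnaround (C−A): 200=8  201=14  202=16  203=29  204=44  205=50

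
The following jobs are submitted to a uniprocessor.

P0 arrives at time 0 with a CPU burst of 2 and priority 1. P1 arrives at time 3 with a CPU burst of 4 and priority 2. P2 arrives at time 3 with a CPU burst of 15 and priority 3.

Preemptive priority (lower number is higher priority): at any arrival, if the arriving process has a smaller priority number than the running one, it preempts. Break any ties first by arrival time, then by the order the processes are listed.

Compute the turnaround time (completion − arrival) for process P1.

Gantt: | P0 0-2 | idle 2-3 | P1 3-7 | P2 7-22 |
Completion: P0=2  P1=7  P2=22
Turnaround (C−A): P0=2  P1=4  P2=19
Turnaround(P1) = completion − arrival = 7 − 3 = 4

4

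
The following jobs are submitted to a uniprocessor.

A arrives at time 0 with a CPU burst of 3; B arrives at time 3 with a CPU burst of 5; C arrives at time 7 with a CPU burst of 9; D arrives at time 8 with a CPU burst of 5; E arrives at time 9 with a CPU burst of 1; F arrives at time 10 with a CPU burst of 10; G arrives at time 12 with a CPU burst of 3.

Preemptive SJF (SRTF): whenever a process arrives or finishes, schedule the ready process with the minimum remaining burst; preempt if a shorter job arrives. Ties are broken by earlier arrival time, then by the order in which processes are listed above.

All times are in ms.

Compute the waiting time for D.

1

Timeline: | A 0-3 | B 3-8 | D 8-9 | E 9-10 | D 10-14 | G 14-17 | C 17-26 | F 26-36 |
Completion: A=3  B=8  C=26  D=14  E=10  F=36  G=17
Turnaround (C−A): A=3  B=5  C=19  D=6  E=1  F=26  G=5
Waiting(D) = turnaround − burst = 6 − 5 = 1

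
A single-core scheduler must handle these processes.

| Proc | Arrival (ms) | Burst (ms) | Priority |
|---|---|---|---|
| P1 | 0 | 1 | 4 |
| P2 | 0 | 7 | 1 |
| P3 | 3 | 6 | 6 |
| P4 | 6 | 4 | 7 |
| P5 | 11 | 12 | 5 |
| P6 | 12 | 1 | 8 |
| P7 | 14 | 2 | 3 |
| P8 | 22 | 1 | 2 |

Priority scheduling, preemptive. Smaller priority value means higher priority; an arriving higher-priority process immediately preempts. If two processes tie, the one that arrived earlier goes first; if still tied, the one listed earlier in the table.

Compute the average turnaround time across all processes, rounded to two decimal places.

Timeline: | P2 0-7 | P1 7-8 | P3 8-11 | P5 11-14 | P7 14-16 | P5 16-22 | P8 22-23 | P5 23-26 | P3 26-29 | P4 29-33 | P6 33-34 |
Completion: P1=8  P2=7  P3=29  P4=33  P5=26  P6=34  P7=16  P8=23
Turnaround times: P1=8, P2=7, P3=26, P4=27, P5=15, P6=22, P7=2, P8=1
Average turnaround = (8+7+26+27+15+22+2+1) / 8 = 108/8 = 13.50

13.50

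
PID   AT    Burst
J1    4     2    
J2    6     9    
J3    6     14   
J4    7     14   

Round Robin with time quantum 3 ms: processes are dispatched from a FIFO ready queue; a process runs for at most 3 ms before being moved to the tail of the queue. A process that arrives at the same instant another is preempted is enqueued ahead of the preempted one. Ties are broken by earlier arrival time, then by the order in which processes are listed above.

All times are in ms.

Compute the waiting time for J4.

Timeline: | idle 0-4 | J1 4-6 | J2 6-9 | J3 9-12 | J4 12-15 | J2 15-18 | J3 18-21 | J4 21-24 | J2 24-27 | J3 27-30 | J4 30-33 | J3 33-36 | J4 36-39 | J3 39-41 | J4 41-43 |
Completion: J1=6  J2=27  J3=41  J4=43
Turnaround (C−A): J1=2  J2=21  J3=35  J4=36
Waiting(J4) = turnaround − burst = 36 − 14 = 22

22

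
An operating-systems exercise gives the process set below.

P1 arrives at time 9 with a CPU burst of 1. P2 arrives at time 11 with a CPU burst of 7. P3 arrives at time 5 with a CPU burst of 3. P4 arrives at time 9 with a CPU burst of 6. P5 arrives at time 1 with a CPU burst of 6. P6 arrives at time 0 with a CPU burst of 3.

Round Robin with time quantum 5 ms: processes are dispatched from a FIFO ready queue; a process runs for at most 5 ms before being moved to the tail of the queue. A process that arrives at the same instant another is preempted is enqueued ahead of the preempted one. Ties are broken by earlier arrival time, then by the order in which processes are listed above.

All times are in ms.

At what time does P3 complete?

Timeline: | P6 0-3 | P5 3-8 | P3 8-11 | P5 11-12 | P1 12-13 | P4 13-18 | P2 18-23 | P4 23-24 | P2 24-26 |
Completion: P1=13  P2=26  P3=11  P4=24  P5=12  P6=3
Turnaround (C−A): P1=4  P2=15  P3=6  P4=15  P5=11  P6=3

11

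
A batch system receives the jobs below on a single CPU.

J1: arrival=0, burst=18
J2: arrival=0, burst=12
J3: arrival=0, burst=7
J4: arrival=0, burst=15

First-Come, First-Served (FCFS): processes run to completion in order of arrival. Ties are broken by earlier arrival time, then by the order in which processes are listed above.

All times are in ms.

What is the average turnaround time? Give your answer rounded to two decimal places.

Timeline: | J1 0-18 | J2 18-30 | J3 30-37 | J4 37-52 |
Completion: J1=18  J2=30  J3=37  J4=52
Turnaround times: J1=18, J2=30, J3=37, J4=52
Average turnaround = (18+30+37+52) / 4 = 137/4 = 34.25

34.25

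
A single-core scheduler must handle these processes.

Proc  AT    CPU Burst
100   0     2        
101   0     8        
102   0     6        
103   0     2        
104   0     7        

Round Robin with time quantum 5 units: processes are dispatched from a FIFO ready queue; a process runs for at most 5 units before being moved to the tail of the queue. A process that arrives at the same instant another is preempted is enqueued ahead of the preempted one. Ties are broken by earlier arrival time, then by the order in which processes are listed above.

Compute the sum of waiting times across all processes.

61

Gantt: | 100 0-2 | 101 2-7 | 102 7-12 | 103 12-14 | 104 14-19 | 101 19-22 | 102 22-23 | 104 23-25 |
Completion: 100=2  101=22  102=23  103=14  104=25
Turnaround (C−A): 100=2  101=22  102=23  103=14  104=25
Waiting = turnaround − burst: 100=0, 101=14, 102=17, 103=12, 104=18
Total waiting = 0 + 14 + 17 + 12 + 18 = 61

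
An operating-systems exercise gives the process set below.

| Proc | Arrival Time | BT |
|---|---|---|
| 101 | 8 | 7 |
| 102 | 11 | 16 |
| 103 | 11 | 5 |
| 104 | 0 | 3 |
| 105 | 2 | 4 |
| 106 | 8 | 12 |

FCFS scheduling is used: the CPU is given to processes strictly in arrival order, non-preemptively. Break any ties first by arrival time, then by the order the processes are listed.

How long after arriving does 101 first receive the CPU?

Gantt: | 104 0-3 | 105 3-7 | idle 7-8 | 101 8-15 | 106 15-27 | 102 27-43 | 103 43-48 |
Completion: 101=15  102=43  103=48  104=3  105=7  106=27
Response(101) = first start − arrival = 8 − 8 = 0

0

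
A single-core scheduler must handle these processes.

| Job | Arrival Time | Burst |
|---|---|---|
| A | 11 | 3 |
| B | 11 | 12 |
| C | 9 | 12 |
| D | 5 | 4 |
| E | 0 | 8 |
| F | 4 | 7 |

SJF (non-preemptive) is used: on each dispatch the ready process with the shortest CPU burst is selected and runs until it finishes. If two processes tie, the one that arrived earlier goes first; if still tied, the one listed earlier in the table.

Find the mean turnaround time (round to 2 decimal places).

Timeline: | E 0-8 | D 8-12 | A 12-15 | F 15-22 | C 22-34 | B 34-46 |
Completion: A=15  B=46  C=34  D=12  E=8  F=22
Turnaround (C−A): A=4  B=35  C=25  D=7  E=8  F=18
Turnaround times: A=4, B=35, C=25, D=7, E=8, F=18
Average turnaround = (4+35+25+7+8+18) / 6 = 97/6 = 16.17

16.17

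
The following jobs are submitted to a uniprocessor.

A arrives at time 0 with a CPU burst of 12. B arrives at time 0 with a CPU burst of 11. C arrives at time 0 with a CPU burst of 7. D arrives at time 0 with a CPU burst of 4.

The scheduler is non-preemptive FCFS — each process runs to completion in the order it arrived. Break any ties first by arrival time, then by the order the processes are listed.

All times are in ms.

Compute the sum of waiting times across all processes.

65

Gantt: | A 0-12 | B 12-23 | C 23-30 | D 30-34 |
Completion: A=12  B=23  C=30  D=34
Turnaround (C−A): A=12  B=23  C=30  D=34
Waiting = turnaround − burst: A=0, B=12, C=23, D=30
Total waiting = 0 + 12 + 23 + 30 = 65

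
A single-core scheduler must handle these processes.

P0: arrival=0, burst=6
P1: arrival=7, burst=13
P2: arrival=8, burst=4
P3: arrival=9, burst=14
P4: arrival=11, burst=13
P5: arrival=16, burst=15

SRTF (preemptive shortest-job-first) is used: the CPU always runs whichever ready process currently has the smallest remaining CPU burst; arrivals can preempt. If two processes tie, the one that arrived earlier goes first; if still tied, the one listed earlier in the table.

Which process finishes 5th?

Schedule: | P0 0-6 | idle 6-7 | P1 7-8 | P2 8-12 | P1 12-24 | P4 24-37 | P3 37-51 | P5 51-66 |
Completion: P0=6  P1=24  P2=12  P3=51  P4=37  P5=66
Turnaround (C−A): P0=6  P1=17  P2=4  P3=42  P4=26  P5=50
Finish order: P0 → P2 → P1 → P4 → P3 → P5

P3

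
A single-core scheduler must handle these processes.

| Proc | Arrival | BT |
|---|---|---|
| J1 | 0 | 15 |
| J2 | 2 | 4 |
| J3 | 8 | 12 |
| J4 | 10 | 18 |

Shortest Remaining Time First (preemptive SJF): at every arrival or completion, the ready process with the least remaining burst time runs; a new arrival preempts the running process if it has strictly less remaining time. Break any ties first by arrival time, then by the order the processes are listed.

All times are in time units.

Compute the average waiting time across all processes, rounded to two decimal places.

9.00

Schedule: | J1 0-2 | J2 2-6 | J1 6-19 | J3 19-31 | J4 31-49 |
Completion: J1=19  J2=6  J3=31  J4=49
Turnaround (C−A): J1=19  J2=4  J3=23  J4=39
Waiting times: J1=4, J2=0, J3=11, J4=21
Average waiting = (4+0+11+21) / 4 = 36/4 = 9.00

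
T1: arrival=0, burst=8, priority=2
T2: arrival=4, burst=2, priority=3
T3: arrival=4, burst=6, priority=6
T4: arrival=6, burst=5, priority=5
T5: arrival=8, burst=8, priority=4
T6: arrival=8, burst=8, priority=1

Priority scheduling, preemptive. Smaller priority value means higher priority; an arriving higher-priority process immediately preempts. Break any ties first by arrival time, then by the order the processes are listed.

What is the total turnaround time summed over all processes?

Schedule: | T1 0-8 | T6 8-16 | T2 16-18 | T5 18-26 | T4 26-31 | T3 31-37 |
Completion: T1=8  T2=18  T3=37  T4=31  T5=26  T6=16
Turnaround = completion − arrival: T1=8, T2=14, T3=33, T4=25, T5=18, T6=8
Total turnaround = 8 + 14 + 33 + 25 + 18 + 8 = 106

106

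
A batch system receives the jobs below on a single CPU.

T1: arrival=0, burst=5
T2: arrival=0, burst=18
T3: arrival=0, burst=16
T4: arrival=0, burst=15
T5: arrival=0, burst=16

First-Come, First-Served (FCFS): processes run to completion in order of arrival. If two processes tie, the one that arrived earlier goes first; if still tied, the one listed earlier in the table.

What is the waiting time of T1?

0

Schedule: | T1 0-5 | T2 5-23 | T3 23-39 | T4 39-54 | T5 54-70 |
Completion: T1=5  T2=23  T3=39  T4=54  T5=70
Waiting(T1) = turnaround − burst = 5 − 5 = 0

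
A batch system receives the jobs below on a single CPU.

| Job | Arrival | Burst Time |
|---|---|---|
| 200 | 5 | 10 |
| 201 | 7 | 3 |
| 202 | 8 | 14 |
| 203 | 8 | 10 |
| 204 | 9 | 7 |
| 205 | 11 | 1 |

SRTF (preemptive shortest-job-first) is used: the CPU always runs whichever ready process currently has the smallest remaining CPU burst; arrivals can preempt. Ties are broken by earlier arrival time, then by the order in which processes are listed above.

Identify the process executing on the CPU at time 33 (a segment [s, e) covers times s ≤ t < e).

203

Timeline: | idle 0-5 | 200 5-7 | 201 7-10 | 204 10-11 | 205 11-12 | 204 12-18 | 200 18-26 | 203 26-36 | 202 36-50 |
Completion: 200=26  201=10  202=50  203=36  204=18  205=12
Turnaround (C−A): 200=21  201=3  202=42  203=28  204=9  205=1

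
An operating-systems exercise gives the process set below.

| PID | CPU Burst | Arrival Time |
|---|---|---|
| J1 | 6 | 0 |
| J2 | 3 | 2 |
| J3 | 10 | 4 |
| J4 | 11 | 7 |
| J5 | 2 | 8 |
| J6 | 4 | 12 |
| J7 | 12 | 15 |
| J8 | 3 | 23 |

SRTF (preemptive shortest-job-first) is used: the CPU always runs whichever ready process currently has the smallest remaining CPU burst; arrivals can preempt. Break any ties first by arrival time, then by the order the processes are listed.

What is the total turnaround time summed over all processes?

Schedule: | J1 0-2 | J2 2-5 | J1 5-9 | J5 9-11 | J3 11-12 | J6 12-16 | J3 16-25 | J8 25-28 | J4 28-39 | J7 39-51 |
Completion: J1=9  J2=5  J3=25  J4=39  J5=11  J6=16  J7=51  J8=28
Turnaround = completion − arrival: J1=9, J2=3, J3=21, J4=32, J5=3, J6=4, J7=36, J8=5
Total turnaround = 9 + 3 + 21 + 32 + 3 + 4 + 36 + 5 = 113

113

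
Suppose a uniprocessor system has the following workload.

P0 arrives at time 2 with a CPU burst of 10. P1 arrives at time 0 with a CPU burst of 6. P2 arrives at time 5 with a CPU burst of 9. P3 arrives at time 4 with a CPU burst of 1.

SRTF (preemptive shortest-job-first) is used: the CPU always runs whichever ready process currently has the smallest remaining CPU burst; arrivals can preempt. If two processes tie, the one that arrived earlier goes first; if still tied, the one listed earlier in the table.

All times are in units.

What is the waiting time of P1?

Gantt: | P1 0-4 | P3 4-5 | P1 5-7 | P2 7-16 | P0 16-26 |
Completion: P0=26  P1=7  P2=16  P3=5
Turnaround (C−A): P0=24  P1=7  P2=11  P3=1
Waiting(P1) = turnaround − burst = 7 − 6 = 1

1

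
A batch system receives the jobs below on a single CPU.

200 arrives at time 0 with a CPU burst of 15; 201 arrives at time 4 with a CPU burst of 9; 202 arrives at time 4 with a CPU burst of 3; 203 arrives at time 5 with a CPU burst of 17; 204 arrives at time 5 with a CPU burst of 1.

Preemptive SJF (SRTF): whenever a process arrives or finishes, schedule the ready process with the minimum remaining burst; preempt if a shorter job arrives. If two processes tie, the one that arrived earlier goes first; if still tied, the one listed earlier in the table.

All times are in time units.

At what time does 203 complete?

Schedule: | 200 0-4 | 202 4-5 | 204 5-6 | 202 6-8 | 201 8-17 | 200 17-28 | 203 28-45 |
Completion: 200=28  201=17  202=8  203=45  204=6

45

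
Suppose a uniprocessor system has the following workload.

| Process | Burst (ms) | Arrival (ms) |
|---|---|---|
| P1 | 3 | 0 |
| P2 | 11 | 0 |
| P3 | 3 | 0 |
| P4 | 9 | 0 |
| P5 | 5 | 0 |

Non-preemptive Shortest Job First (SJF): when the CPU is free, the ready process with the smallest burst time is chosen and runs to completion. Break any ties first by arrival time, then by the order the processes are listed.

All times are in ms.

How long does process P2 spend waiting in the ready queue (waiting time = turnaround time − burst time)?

Schedule: | P1 0-3 | P3 3-6 | P5 6-11 | P4 11-20 | P2 20-31 |
Completion: P1=3  P2=31  P3=6  P4=20  P5=11
Turnaround (C−A): P1=3  P2=31  P3=6  P4=20  P5=11
Waiting(P2) = turnaround − burst = 31 − 11 = 20

20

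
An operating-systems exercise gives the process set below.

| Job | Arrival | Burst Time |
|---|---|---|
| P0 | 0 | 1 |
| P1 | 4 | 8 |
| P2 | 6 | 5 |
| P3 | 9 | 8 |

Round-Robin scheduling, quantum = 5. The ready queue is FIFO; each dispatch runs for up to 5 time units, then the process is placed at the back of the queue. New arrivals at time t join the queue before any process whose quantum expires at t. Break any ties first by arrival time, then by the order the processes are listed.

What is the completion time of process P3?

25

Timeline: | P0 0-1 | idle 1-4 | P1 4-9 | P2 9-14 | P3 14-19 | P1 19-22 | P3 22-25 |
Completion: P0=1  P1=22  P2=14  P3=25
Turnaround (C−A): P0=1  P1=18  P2=8  P3=16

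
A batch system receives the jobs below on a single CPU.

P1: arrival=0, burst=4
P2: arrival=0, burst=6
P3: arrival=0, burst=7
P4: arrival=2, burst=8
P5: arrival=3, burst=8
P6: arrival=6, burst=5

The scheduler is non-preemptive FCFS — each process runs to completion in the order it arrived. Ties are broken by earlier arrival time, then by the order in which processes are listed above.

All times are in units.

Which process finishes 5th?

P5

Schedule: | P1 0-4 | P2 4-10 | P3 10-17 | P4 17-25 | P5 25-33 | P6 33-38 |
Completion: P1=4  P2=10  P3=17  P4=25  P5=33  P6=38
Finish order: P1 → P2 → P3 → P4 → P5 → P6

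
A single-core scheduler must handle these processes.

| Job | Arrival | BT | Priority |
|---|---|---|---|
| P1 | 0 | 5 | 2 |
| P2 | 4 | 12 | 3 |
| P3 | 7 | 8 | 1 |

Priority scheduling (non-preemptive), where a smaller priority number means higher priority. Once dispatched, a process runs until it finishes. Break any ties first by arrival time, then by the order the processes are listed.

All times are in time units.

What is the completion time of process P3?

Schedule: | P1 0-5 | P2 5-17 | P3 17-25 |
Completion: P1=5  P2=17  P3=25

25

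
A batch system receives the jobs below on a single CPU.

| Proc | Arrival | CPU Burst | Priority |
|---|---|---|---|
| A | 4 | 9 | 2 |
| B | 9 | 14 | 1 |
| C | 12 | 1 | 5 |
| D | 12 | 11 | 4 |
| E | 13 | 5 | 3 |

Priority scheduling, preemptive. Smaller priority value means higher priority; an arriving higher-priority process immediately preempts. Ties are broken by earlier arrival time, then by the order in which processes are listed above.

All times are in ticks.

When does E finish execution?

32

Schedule: | idle 0-4 | A 4-9 | B 9-23 | A 23-27 | E 27-32 | D 32-43 | C 43-44 |
Completion: A=27  B=23  C=44  D=43  E=32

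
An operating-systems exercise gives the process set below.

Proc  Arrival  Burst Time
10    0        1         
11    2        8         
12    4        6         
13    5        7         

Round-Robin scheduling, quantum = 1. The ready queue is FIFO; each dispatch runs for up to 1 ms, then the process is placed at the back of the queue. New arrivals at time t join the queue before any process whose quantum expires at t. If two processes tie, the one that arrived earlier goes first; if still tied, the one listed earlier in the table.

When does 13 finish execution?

23

Schedule: | 10 0-1 | idle 1-2 | 11 2-4 | 12 4-5 | 11 5-6 | 13 6-7 | 12 7-8 | 11 8-9 | 13 9-10 | 12 10-11 | 11 11-12 | 13 12-13 | 12 13-14 | 11 14-15 | 13 15-16 | 12 16-17 | 11 17-18 | 13 18-19 | 12 19-20 | 11 20-21 | 13 21-23 |
Completion: 10=1  11=21  12=20  13=23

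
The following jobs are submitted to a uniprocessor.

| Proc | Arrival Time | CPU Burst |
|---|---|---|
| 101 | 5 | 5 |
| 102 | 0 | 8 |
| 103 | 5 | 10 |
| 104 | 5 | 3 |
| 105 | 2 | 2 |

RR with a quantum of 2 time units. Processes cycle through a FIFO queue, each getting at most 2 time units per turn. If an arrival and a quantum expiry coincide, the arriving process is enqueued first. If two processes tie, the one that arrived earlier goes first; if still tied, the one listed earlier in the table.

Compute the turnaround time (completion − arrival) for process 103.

Timeline: | 102 0-2 | 105 2-4 | 102 4-6 | 101 6-8 | 103 8-10 | 104 10-12 | 102 12-14 | 101 14-16 | 103 16-18 | 104 18-19 | 102 19-21 | 101 21-22 | 103 22-28 |
Completion: 101=22  102=21  103=28  104=19  105=4
Turnaround (C−A): 101=17  102=21  103=23  104=14  105=2
Turnaround(103) = completion − arrival = 28 − 5 = 23

23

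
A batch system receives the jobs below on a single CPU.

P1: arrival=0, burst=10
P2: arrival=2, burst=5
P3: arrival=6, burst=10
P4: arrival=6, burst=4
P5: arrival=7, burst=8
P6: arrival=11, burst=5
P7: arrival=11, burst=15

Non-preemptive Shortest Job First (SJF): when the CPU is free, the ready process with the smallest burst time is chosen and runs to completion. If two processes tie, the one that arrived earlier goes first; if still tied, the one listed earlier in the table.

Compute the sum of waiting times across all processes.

98

Gantt: | P1 0-10 | P4 10-14 | P2 14-19 | P6 19-24 | P5 24-32 | P3 32-42 | P7 42-57 |
Completion: P1=10  P2=19  P3=42  P4=14  P5=32  P6=24  P7=57
Turnaround (C−A): P1=10  P2=17  P3=36  P4=8  P5=25  P6=13  P7=46
Waiting = turnaround − burst: P1=0, P2=12, P3=26, P4=4, P5=17, P6=8, P7=31
Total waiting = 0 + 12 + 26 + 4 + 17 + 8 + 31 = 98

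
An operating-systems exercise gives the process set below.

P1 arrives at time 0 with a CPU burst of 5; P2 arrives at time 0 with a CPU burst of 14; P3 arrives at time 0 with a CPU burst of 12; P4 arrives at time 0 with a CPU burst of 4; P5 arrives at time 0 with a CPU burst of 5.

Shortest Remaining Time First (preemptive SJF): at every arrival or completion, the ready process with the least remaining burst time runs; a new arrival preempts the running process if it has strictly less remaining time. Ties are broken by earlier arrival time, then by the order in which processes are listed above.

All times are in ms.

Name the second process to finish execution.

Schedule: | P4 0-4 | P1 4-9 | P5 9-14 | P3 14-26 | P2 26-40 |
Completion: P1=9  P2=40  P3=26  P4=4  P5=14
Turnaround (C−A): P1=9  P2=40  P3=26  P4=4  P5=14
Finish order: P4 → P1 → P5 → P3 → P2

P1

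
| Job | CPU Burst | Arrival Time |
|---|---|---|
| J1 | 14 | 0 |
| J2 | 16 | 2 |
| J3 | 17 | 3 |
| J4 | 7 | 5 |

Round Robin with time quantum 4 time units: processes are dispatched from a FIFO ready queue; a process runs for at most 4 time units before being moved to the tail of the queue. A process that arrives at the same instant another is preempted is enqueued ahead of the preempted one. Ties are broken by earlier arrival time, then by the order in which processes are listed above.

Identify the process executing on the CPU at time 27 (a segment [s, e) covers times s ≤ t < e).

Timeline: | J1 0-4 | J2 4-8 | J3 8-12 | J1 12-16 | J4 16-20 | J2 20-24 | J3 24-28 | J1 28-32 | J4 32-35 | J2 35-39 | J3 39-43 | J1 43-45 | J2 45-49 | J3 49-54 |
Completion: J1=45  J2=49  J3=54  J4=35

J3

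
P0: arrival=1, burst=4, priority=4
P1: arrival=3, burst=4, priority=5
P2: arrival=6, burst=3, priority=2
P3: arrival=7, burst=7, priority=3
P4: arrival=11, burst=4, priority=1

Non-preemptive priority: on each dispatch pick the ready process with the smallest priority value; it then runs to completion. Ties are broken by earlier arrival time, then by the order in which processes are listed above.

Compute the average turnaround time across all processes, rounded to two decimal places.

Gantt: | idle 0-1 | P0 1-5 | P1 5-9 | P2 9-12 | P4 12-16 | P3 16-23 |
Completion: P0=5  P1=9  P2=12  P3=23  P4=16
Turnaround times: P0=4, P1=6, P2=6, P3=16, P4=5
Average turnaround = (4+6+6+16+5) / 5 = 37/5 = 7.40

7.40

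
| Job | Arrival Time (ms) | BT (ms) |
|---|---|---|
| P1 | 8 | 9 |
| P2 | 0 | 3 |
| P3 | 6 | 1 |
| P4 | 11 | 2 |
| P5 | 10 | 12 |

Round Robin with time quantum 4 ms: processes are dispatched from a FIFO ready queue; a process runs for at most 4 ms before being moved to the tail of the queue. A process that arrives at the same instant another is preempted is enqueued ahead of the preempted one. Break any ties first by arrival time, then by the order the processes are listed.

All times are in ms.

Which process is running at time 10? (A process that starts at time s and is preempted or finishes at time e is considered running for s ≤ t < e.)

Timeline: | P2 0-3 | idle 3-6 | P3 6-7 | idle 7-8 | P1 8-12 | P5 12-16 | P4 16-18 | P1 18-22 | P5 22-26 | P1 26-27 | P5 27-31 |
Completion: P1=27  P2=3  P3=7  P4=18  P5=31

P1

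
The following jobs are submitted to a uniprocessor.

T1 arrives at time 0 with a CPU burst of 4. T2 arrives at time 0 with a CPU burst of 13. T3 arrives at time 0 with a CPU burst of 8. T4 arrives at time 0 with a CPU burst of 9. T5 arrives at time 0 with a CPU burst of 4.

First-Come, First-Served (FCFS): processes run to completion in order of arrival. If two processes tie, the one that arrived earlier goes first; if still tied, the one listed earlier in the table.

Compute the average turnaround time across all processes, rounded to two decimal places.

Gantt: | T1 0-4 | T2 4-17 | T3 17-25 | T4 25-34 | T5 34-38 |
Completion: T1=4  T2=17  T3=25  T4=34  T5=38
Turnaround (C−A): T1=4  T2=17  T3=25  T4=34  T5=38
Turnaround times: T1=4, T2=17, T3=25, T4=34, T5=38
Average turnaround = (4+17+25+34+38) / 5 = 118/5 = 23.60

23.60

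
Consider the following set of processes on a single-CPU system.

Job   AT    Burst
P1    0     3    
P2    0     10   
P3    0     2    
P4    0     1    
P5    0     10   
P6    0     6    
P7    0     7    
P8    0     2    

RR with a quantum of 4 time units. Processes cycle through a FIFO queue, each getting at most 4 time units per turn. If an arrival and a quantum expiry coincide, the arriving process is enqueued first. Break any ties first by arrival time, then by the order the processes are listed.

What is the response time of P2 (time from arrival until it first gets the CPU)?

3

Schedule: | P1 0-3 | P2 3-7 | P3 7-9 | P4 9-10 | P5 10-14 | P6 14-18 | P7 18-22 | P8 22-24 | P2 24-28 | P5 28-32 | P6 32-34 | P7 34-37 | P2 37-39 | P5 39-41 |
Completion: P1=3  P2=39  P3=9  P4=10  P5=41  P6=34  P7=37  P8=24
Turnaround (C−A): P1=3  P2=39  P3=9  P4=10  P5=41  P6=34  P7=37  P8=24
Response(P2) = first start − arrival = 3 − 0 = 3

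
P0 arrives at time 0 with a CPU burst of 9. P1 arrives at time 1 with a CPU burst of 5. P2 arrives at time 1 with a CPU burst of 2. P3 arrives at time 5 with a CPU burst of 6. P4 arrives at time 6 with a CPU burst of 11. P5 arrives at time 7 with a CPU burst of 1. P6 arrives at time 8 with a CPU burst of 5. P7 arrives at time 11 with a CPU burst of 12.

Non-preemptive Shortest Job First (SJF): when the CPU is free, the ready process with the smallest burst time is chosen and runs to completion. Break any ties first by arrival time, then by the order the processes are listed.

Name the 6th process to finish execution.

P3

Gantt: | P0 0-9 | P5 9-10 | P2 10-12 | P1 12-17 | P6 17-22 | P3 22-28 | P4 28-39 | P7 39-51 |
Completion: P0=9  P1=17  P2=12  P3=28  P4=39  P5=10  P6=22  P7=51
Turnaround (C−A): P0=9  P1=16  P2=11  P3=23  P4=33  P5=3  P6=14  P7=40
Finish order: P0 → P5 → P2 → P1 → P6 → P3 → P4 → P7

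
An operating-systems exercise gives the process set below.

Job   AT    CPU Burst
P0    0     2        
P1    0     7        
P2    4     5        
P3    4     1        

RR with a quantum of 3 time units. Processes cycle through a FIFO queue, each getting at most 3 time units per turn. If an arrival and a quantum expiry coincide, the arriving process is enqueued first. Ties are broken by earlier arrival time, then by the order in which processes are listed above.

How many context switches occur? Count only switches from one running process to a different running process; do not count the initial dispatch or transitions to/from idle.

Gantt: | P0 0-2 | P1 2-5 | P2 5-8 | P3 8-9 | P1 9-12 | P2 12-14 | P1 14-15 |
Completion: P0=2  P1=15  P2=14  P3=9
Turnaround (C−A): P0=2  P1=15  P2=10  P3=5

6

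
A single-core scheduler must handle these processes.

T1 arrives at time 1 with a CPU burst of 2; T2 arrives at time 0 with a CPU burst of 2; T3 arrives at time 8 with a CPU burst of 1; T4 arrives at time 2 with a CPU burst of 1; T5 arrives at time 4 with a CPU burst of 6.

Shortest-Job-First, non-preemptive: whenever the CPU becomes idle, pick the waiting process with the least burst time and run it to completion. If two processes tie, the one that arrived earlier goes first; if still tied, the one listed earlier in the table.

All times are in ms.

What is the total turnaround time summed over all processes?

18

Gantt: | T2 0-2 | T4 2-3 | T1 3-5 | T5 5-11 | T3 11-12 |
Completion: T1=5  T2=2  T3=12  T4=3  T5=11
Turnaround = completion − arrival: T1=4, T2=2, T3=4, T4=1, T5=7
Total turnaround = 4 + 2 + 4 + 1 + 7 = 18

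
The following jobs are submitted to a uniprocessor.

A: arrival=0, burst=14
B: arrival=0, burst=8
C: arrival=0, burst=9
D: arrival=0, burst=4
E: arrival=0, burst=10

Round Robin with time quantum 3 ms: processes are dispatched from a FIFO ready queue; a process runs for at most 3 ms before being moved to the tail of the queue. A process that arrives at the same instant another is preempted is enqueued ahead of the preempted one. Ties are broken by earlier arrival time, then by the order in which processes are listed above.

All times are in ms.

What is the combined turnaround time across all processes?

182

Gantt: | A 0-3 | B 3-6 | C 6-9 | D 9-12 | E 12-15 | A 15-18 | B 18-21 | C 21-24 | D 24-25 | E 25-28 | A 28-31 | B 31-33 | C 33-36 | E 36-39 | A 39-42 | E 42-43 | A 43-45 |
Completion: A=45  B=33  C=36  D=25  E=43
Turnaround (C−A): A=45  B=33  C=36  D=25  E=43
Turnaround = completion − arrival: A=45, B=33, C=36, D=25, E=43
Total turnaround = 45 + 33 + 36 + 25 + 43 = 182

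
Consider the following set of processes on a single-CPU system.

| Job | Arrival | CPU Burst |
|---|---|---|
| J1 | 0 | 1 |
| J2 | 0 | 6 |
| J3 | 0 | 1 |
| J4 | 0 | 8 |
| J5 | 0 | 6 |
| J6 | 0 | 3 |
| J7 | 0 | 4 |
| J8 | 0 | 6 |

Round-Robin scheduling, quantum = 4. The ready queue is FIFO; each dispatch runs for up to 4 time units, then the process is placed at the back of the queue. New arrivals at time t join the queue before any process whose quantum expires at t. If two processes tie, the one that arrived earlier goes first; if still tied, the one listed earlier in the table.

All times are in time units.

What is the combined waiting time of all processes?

136

Schedule: | J1 0-1 | J2 1-5 | J3 5-6 | J4 6-10 | J5 10-14 | J6 14-17 | J7 17-21 | J8 21-25 | J2 25-27 | J4 27-31 | J5 31-33 | J8 33-35 |
Completion: J1=1  J2=27  J3=6  J4=31  J5=33  J6=17  J7=21  J8=35
Turnaround (C−A): J1=1  J2=27  J3=6  J4=31  J5=33  J6=17  J7=21  J8=35
Waiting = turnaround − burst: J1=0, J2=21, J3=5, J4=23, J5=27, J6=14, J7=17, J8=29
Total waiting = 0 + 21 + 5 + 23 + 27 + 14 + 17 + 29 = 136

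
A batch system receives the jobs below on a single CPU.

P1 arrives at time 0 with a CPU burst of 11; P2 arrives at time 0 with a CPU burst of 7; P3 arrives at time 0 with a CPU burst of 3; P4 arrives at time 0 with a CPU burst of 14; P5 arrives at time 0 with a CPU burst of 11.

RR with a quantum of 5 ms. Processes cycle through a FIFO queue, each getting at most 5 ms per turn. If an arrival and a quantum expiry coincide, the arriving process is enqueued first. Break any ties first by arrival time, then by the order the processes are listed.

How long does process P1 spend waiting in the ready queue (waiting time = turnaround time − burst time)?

Schedule: | P1 0-5 | P2 5-10 | P3 10-13 | P4 13-18 | P5 18-23 | P1 23-28 | P2 28-30 | P4 30-35 | P5 35-40 | P1 40-41 | P4 41-45 | P5 45-46 |
Completion: P1=41  P2=30  P3=13  P4=45  P5=46
Turnaround (C−A): P1=41  P2=30  P3=13  P4=45  P5=46
Waiting(P1) = turnaround − burst = 41 − 11 = 30

30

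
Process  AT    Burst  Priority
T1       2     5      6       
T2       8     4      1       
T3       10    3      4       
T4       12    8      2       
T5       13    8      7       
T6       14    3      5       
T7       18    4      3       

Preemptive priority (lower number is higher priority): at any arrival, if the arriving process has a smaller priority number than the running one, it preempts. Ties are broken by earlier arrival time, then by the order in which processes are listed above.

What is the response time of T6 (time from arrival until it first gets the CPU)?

13

Schedule: | idle 0-2 | T1 2-7 | idle 7-8 | T2 8-12 | T4 12-20 | T7 20-24 | T3 24-27 | T6 27-30 | T5 30-38 |
Completion: T1=7  T2=12  T3=27  T4=20  T5=38  T6=30  T7=24
Turnaround (C−A): T1=5  T2=4  T3=17  T4=8  T5=25  T6=16  T7=6
Response(T6) = first start − arrival = 27 − 14 = 13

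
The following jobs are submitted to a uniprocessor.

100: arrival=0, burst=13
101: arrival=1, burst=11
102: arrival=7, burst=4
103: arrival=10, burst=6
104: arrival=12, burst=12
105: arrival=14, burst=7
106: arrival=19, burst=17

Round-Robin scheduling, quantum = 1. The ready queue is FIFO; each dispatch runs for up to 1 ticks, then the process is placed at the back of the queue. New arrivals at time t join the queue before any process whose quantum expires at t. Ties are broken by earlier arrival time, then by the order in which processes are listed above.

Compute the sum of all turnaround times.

Schedule: | 100 0-1 | 101 1-2 | 100 2-3 | 101 3-4 | 100 4-5 | 101 5-6 | 100 6-7 | 101 7-8 | 102 8-9 | 100 9-10 | 101 10-11 | 102 11-12 | 103 12-13 | 100 13-14 | 101 14-15 | 104 15-16 | 102 16-17 | 103 17-18 | 105 18-19 | 100 19-20 | 101 20-21 | 104 21-22 | 102 22-23 | 103 23-24 | 106 24-25 | 105 25-26 | 100 26-27 | 101 27-28 | 104 28-29 | 103 29-30 | 106 30-31 | 105 31-32 | 100 32-33 | 101 33-34 | 104 34-35 | 103 35-36 | 106 36-37 | 105 37-38 | 100 38-39 | 101 39-40 | 104 40-41 | 103 41-42 | 106 42-43 | 105 43-44 | 100 44-45 | 101 45-46 | 104 46-47 | 106 47-48 | 105 48-49 | 100 49-50 | 104 50-51 | 106 51-52 | 105 52-53 | 100 53-54 | 104 54-55 | 106 55-56 | 104 56-57 | 106 57-58 | 104 58-59 | 106 59-60 | 104 60-61 | 106 61-62 | 104 62-63 | 106 63-70 |
Completion: 100=54  101=46  102=23  103=42  104=63  105=53  106=70
Turnaround = completion − arrival: 100=54, 101=45, 102=16, 103=32, 104=51, 105=39, 106=51
Total turnaround = 54 + 45 + 16 + 32 + 51 + 39 + 51 = 288

288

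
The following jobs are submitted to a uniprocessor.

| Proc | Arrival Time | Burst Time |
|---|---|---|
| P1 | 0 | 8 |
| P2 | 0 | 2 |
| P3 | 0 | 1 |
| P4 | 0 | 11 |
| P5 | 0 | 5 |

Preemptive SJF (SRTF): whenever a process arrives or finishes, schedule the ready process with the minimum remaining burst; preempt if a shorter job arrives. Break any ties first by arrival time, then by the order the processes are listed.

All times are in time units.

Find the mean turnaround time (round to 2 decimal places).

11.00

Schedule: | P3 0-1 | P2 1-3 | P5 3-8 | P1 8-16 | P4 16-27 |
Completion: P1=16  P2=3  P3=1  P4=27  P5=8
Turnaround (C−A): P1=16  P2=3  P3=1  P4=27  P5=8
Turnaround times: P1=16, P2=3, P3=1, P4=27, P5=8
Average turnaround = (16+3+1+27+8) / 5 = 55/5 = 11.00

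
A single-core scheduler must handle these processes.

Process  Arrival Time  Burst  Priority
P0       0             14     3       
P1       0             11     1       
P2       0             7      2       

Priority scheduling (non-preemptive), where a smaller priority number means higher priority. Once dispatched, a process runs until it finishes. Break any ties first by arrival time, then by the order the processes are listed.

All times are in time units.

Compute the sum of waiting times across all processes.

29

Schedule: | P1 0-11 | P2 11-18 | P0 18-32 |
Completion: P0=32  P1=11  P2=18
Waiting = turnaround − burst: P0=18, P1=0, P2=11
Total waiting = 18 + 0 + 11 = 29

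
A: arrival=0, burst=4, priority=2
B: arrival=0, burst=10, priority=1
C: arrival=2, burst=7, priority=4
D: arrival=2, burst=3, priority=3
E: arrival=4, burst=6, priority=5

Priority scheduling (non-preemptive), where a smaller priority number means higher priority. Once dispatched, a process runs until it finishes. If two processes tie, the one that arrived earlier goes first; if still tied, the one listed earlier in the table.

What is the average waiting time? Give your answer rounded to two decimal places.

11.40

Gantt: | B 0-10 | A 10-14 | D 14-17 | C 17-24 | E 24-30 |
Completion: A=14  B=10  C=24  D=17  E=30
Turnaround (C−A): A=14  B=10  C=22  D=15  E=26
Waiting times: A=10, B=0, C=15, D=12, E=20
Average waiting = (10+0+15+12+20) / 5 = 57/5 = 11.40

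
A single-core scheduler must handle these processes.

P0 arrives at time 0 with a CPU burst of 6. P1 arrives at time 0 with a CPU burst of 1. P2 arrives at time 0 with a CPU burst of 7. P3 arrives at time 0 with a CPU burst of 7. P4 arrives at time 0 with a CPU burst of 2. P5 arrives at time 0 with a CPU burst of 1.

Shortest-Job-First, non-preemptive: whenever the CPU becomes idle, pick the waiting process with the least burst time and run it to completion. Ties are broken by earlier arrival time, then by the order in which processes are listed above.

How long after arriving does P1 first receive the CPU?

Timeline: | P1 0-1 | P5 1-2 | P4 2-4 | P0 4-10 | P2 10-17 | P3 17-24 |
Completion: P0=10  P1=1  P2=17  P3=24  P4=4  P5=2
Response(P1) = first start − arrival = 0 − 0 = 0

0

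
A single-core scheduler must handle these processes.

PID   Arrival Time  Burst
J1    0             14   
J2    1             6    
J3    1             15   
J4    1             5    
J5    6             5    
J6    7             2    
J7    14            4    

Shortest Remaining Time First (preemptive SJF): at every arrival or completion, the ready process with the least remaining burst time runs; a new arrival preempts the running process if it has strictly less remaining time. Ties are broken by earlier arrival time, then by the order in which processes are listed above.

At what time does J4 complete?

6

Timeline: | J1 0-1 | J4 1-6 | J5 6-7 | J6 7-9 | J5 9-13 | J2 13-14 | J7 14-18 | J2 18-23 | J1 23-36 | J3 36-51 |
Completion: J1=36  J2=23  J3=51  J4=6  J5=13  J6=9  J7=18
Turnaround (C−A): J1=36  J2=22  J3=50  J4=5  J5=7  J6=2  J7=4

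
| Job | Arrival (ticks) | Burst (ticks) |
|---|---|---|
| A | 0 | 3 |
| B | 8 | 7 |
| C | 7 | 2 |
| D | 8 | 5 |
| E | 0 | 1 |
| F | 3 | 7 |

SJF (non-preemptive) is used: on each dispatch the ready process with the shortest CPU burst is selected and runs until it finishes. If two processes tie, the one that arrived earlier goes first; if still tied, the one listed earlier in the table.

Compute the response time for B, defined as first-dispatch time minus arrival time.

10

Timeline: | E 0-1 | A 1-4 | F 4-11 | C 11-13 | D 13-18 | B 18-25 |
Completion: A=4  B=25  C=13  D=18  E=1  F=11
Turnaround (C−A): A=4  B=17  C=6  D=10  E=1  F=8
Response(B) = first start − arrival = 18 − 8 = 10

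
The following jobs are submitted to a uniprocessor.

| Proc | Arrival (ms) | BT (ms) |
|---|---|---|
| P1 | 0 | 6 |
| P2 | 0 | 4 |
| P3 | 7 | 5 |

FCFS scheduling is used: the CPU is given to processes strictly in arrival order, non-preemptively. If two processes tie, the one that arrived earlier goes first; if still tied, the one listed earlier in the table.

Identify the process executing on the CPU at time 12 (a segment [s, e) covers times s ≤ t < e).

Timeline: | P1 0-6 | P2 6-10 | P3 10-15 |
Completion: P1=6  P2=10  P3=15
Turnaround (C−A): P1=6  P2=10  P3=8

P3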